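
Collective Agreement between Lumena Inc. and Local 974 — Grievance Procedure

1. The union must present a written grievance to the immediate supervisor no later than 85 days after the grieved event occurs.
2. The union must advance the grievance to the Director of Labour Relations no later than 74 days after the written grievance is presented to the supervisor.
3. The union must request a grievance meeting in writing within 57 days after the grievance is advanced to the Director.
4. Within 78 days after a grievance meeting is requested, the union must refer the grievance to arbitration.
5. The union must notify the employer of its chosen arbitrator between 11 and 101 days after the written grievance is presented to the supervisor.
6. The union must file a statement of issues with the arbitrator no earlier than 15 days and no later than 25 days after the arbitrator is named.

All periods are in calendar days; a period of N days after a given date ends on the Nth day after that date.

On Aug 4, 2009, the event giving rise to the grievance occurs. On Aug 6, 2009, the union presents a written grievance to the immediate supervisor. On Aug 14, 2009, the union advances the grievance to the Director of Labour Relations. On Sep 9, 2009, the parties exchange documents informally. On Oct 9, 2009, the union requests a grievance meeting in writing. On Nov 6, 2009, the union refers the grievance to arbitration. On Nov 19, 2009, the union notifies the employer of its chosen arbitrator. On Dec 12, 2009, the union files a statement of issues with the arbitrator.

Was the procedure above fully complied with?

No

Step 1: 85 days after Aug 4, 2009 (when the grieved event occurs) is Oct 28, 2009; Aug 6, 2009 is within that limit.
Step 2: 74 days after Aug 6, 2009 (when the written grievance is presented to the supervisor) is Oct 19, 2009; completed Aug 14, 2009, before the deadline.
Step 3: 57 days after Aug 14, 2009 (when the grievance is advanced to the Director) is Oct 10, 2009; Oct 9, 2009 is within that limit.
Step 4: 78 days after Oct 9, 2009 (when a grievance meeting is requested) is Dec 26, 2009; completed Nov 6, 2009, before the deadline.
Step 5: the window is 11–101 days after Aug 6, 2009 (when the written grievance is presented to the supervisor), so Aug 17, 2009 through Nov 15, 2009; Nov 19, 2009 is 4 days past the end of the window.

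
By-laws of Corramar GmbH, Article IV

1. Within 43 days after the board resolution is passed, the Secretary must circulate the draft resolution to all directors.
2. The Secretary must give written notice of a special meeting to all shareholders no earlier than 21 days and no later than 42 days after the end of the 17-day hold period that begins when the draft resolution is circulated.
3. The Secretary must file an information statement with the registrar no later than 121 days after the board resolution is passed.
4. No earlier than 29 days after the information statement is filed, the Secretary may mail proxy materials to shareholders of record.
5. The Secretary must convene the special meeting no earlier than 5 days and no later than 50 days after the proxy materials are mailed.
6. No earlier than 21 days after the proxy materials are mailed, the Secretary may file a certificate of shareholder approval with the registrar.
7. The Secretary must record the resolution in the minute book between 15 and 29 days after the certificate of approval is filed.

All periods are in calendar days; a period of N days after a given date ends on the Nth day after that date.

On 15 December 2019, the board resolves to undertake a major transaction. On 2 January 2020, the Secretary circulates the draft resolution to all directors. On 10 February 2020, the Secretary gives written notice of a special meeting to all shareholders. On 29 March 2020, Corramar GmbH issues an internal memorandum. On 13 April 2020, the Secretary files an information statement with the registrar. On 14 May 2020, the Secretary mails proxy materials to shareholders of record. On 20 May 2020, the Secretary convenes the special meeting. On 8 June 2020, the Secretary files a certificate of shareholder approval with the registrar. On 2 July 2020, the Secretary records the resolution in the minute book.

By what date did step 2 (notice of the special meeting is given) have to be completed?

1 March 2020

The draft resolution is circulated on 2 January 2020; the 17-day hold period therefore ends 19 January 2020, and step 2 runs from that date. The window is 21–42 days after 19 January 2020; it closes on 1 March 2020.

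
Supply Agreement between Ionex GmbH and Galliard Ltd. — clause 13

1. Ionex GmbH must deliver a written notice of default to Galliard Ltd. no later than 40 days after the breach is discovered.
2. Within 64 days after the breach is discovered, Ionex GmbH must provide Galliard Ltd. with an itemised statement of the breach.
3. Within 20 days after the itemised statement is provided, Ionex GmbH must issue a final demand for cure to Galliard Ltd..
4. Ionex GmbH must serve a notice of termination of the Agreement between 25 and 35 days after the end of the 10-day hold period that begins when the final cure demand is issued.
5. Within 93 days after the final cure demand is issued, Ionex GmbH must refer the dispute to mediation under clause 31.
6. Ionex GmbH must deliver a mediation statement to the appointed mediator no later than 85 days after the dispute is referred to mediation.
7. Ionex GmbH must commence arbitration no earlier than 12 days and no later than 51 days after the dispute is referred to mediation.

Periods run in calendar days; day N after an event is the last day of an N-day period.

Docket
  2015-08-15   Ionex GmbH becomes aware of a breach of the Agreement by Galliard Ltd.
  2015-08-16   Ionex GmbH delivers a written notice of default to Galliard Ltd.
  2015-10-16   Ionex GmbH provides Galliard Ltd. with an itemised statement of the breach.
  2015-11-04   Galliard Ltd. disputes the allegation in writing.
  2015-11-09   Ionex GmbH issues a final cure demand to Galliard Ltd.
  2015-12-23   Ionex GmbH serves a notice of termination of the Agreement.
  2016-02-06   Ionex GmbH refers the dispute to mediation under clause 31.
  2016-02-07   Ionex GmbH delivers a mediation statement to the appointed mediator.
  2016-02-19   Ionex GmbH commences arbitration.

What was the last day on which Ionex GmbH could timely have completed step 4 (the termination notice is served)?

The final cure demand is issued on 2015-11-09; the 10-day hold period therefore ends 2015-11-19, and step 4 runs from that date. The window is 25–35 days after 2015-11-19; it closes on 2015-12-24.

2015-12-24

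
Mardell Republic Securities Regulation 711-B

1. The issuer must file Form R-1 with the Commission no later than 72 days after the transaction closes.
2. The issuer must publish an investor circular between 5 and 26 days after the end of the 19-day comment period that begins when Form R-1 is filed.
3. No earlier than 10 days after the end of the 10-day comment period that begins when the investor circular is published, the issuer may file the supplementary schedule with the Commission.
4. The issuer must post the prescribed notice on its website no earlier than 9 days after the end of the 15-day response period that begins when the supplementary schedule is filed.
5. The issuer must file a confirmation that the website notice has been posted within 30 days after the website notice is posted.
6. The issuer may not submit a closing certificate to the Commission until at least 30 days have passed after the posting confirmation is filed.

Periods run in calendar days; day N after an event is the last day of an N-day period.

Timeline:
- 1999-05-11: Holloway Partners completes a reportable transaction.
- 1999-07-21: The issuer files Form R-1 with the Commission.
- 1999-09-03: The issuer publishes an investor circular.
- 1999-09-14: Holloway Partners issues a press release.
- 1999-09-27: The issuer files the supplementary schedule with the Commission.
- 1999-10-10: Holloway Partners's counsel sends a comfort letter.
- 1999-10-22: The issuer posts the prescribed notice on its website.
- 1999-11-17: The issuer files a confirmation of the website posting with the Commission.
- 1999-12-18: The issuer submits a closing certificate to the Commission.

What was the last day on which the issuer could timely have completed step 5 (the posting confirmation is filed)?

Step 5 runs from 1999-10-22, when the website notice is posted. 30 days after 1999-10-22 is 1999-11-21.

1999-11-21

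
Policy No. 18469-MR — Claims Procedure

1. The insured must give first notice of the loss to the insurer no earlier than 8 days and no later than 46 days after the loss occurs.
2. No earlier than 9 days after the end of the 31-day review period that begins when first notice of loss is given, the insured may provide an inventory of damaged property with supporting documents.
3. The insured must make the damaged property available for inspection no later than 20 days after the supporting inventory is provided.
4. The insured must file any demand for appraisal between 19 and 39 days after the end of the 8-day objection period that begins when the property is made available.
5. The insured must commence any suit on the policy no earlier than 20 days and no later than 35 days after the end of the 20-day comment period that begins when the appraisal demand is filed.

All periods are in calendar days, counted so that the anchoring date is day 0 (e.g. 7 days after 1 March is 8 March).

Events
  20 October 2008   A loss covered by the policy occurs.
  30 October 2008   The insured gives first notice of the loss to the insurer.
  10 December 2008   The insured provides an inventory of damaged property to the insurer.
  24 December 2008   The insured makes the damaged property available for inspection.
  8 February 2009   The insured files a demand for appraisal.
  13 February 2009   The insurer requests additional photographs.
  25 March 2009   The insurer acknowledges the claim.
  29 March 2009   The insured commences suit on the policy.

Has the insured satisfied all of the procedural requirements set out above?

Yes

Step 1 — 8 and 46 days from 20 October 2008 (when the loss occurs) are 28 October 2008 and 5 December 2008 respectively; 30 October 2008 falls inside that range.
Step 2 — must wait 9 days from 30 November 2008 (end of the 31-day review period, which began when first notice of loss is given on 30 October 2008), so not before 9 December 2008; done 10 December 2008, after the minimum wait.
Step 3 — counting 20 days from 10 December 2008 (when the supporting inventory is provided) gives a deadline of 30 December 2008; done 24 December 2008 — timely.
Step 4 — 19 and 39 days from 1 January 2009 (end of the 8-day objection period, which began when the property is made available on 24 December 2008) are 20 January 2009 and 9 February 2009 respectively; 8 February 2009 falls inside that range.
Step 5 — 20 and 35 days from 28 February 2009 (end of the 20-day comment period, which began when the appraisal demand is filed on 8 February 2009) are 20 March 2009 and 4 April 2009 respectively; done 29 March 2009 — within the window.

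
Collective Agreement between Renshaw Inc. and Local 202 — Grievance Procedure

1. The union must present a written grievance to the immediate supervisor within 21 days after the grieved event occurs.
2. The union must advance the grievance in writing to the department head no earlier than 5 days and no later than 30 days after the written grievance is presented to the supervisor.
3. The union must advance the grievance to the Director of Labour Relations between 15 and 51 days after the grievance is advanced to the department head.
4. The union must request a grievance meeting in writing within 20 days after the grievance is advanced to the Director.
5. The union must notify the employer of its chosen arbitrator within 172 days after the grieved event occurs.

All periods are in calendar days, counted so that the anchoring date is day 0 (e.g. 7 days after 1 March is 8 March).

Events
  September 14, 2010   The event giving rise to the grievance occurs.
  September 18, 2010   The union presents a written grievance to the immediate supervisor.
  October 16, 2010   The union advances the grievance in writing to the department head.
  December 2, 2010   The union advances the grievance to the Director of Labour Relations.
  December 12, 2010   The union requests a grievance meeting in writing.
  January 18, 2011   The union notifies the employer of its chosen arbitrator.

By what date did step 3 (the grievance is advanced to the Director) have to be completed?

December 6, 2010

Step 3 runs from October 16, 2010, when the grievance is advanced to the department head. The window is 15–51 days after October 16, 2010; it closes on December 6, 2010.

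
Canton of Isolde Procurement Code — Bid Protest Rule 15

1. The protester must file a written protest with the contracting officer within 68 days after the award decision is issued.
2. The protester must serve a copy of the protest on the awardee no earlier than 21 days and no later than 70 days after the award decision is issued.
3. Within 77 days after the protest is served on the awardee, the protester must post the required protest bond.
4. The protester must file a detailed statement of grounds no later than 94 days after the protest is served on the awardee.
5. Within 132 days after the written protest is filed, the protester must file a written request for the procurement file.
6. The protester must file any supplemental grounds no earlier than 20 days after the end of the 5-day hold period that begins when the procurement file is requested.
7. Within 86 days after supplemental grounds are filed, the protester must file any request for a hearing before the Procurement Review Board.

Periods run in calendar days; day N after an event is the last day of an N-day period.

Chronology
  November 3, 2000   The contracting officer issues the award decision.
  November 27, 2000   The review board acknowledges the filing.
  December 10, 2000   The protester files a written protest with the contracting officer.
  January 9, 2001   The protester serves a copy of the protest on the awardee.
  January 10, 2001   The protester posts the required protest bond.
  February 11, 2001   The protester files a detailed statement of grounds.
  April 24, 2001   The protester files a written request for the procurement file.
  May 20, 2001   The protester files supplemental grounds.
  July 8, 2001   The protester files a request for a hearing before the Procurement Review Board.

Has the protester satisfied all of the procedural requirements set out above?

(1) due by November 3, 2000 + 68 days = January 10, 2001; completed December 10, 2000, before the deadline.
(2) the permitted window runs from November 3, 2000 + 21 = November 24, 2000 to November 3, 2000 + 70 = January 12, 2001; done January 9, 2001, which is between those dates.
(3) due by January 9, 2001 + 77 days = March 27, 2001; January 10, 2001 is within that limit.
(4) due by January 9, 2001 + 94 days = April 13, 2001; February 11, 2001 is within that limit.
(5) due by December 10, 2000 + 132 days = April 21, 2001; done April 24, 2001 — 3 days late.
Later steps need not be reached.

No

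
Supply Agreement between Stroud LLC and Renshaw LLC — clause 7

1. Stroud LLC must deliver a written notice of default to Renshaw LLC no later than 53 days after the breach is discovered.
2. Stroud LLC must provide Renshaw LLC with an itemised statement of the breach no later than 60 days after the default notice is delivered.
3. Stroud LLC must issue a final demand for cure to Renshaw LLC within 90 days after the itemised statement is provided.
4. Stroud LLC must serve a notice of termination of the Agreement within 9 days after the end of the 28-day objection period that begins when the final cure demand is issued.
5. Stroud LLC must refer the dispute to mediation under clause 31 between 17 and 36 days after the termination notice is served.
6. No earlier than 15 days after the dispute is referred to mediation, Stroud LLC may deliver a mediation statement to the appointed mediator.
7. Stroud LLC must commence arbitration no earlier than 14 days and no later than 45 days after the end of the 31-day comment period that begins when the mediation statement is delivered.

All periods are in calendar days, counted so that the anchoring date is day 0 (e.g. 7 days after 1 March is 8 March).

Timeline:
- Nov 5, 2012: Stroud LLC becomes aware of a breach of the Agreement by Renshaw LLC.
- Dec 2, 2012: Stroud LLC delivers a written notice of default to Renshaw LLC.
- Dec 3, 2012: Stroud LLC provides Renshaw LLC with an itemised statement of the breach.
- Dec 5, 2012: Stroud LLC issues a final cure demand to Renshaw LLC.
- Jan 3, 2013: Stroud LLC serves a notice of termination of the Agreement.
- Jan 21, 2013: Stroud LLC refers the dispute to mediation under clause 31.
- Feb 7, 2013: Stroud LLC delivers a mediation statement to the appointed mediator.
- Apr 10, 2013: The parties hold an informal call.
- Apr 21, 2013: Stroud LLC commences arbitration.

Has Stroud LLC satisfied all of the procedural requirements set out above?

Yes

Step 1 — counting 53 days from Nov 5, 2012 (when the breach is discovered) gives a deadline of Dec 28, 2012; completed Dec 2, 2012, before the deadline.
Step 2 — counting 60 days from Dec 2, 2012 (when the default notice is delivered) gives a deadline of Jan 31, 2013; Dec 3, 2012 is within that limit.
Step 3 — counting 90 days from Dec 3, 2012 (when the itemised statement is provided) gives a deadline of Mar 3, 2013; Dec 5, 2012 is within that limit.
Step 4 — counting 9 days from Jan 2, 2013 (end of the 28-day objection period, which began when the final cure demand is issued on Dec 5, 2012) gives a deadline of Jan 11, 2013; done Jan 3, 2013 — timely.
Step 5 — 17 and 36 days from Jan 3, 2013 (when the termination notice is served) are Jan 20, 2013 and Feb 8, 2013 respectively; done Jan 21, 2013 — within the window.
Step 6 — must wait 15 days from Jan 21, 2013 (when the dispute is referred to mediation), so not before Feb 5, 2013; done Feb 7, 2013, after the minimum wait.
Step 7 — 14 and 45 days from Mar 10, 2013 (end of the 31-day comment period, which began when the mediation statement is delivered on Feb 7, 2013) are Mar 24, 2013 and Apr 24, 2013 respectively; done Apr 21, 2013 — within the window.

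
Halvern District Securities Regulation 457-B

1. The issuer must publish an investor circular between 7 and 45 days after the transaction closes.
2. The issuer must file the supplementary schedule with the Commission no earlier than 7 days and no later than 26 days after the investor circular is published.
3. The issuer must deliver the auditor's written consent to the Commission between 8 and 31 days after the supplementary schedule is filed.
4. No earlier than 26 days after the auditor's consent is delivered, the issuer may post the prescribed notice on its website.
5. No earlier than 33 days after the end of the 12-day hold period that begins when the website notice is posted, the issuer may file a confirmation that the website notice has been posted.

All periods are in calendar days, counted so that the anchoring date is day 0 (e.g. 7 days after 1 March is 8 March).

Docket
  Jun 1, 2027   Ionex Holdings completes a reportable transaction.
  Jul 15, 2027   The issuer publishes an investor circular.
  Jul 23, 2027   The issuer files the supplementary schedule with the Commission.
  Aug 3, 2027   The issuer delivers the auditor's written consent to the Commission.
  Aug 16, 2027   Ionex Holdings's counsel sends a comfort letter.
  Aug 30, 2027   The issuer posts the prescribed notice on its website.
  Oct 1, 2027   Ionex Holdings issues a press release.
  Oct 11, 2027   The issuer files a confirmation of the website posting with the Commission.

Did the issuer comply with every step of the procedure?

Step 1 — 7 and 45 days from Jun 1, 2027 (when the transaction closes) are Jun 8, 2027 and Jul 16, 2027 respectively; done Jul 15, 2027, which is between those dates.
Step 2 — 7 and 26 days from Jul 15, 2027 (when the investor circular is published) are Jul 22, 2027 and Aug 10, 2027 respectively; Jul 23, 2027 falls inside that range.
Step 3 — 8 and 31 days from Jul 23, 2027 (when the supplementary schedule is filed) are Jul 31, 2027 and Aug 23, 2027 respectively; done Aug 3, 2027 — within the window.
Step 4 — must wait 26 days from Aug 3, 2027 (when the auditor's consent is delivered), so not before Aug 29, 2027; done Aug 30, 2027 — permitted.
Step 5 — must wait 33 days from Sep 11, 2027 (end of the 12-day hold period, which began when the website notice is posted on Aug 30, 2027), so not before Oct 14, 2027; Oct 11, 2027 is 3 days before the earliest permitted date.
No need to go further; step 5 was not satisfied.

No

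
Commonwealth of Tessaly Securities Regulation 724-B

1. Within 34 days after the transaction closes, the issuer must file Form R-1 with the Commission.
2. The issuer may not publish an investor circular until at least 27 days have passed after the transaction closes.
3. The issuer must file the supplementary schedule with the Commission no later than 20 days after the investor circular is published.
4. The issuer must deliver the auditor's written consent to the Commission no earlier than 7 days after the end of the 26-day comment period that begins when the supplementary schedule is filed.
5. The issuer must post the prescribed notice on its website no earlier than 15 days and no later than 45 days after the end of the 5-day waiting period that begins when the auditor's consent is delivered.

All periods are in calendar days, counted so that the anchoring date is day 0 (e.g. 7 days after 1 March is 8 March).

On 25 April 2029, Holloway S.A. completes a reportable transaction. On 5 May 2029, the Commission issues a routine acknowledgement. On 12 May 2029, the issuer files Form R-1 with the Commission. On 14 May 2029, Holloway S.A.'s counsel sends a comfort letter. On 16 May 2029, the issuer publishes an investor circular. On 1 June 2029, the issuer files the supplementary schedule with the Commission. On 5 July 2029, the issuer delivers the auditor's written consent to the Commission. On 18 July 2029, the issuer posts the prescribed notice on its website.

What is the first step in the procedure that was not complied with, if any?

Step 2

Step 1: 34 days after 25 April 2029 (when the transaction closes) is 29 May 2029; 12 May 2029 is within that limit.
Step 2: the earliest permitted date is 27 days after 25 April 2029 (when the transaction closes), i.e. 22 May 2029; done 16 May 2029 — 6 days too early.
The procedure was therefore not followed at step 2.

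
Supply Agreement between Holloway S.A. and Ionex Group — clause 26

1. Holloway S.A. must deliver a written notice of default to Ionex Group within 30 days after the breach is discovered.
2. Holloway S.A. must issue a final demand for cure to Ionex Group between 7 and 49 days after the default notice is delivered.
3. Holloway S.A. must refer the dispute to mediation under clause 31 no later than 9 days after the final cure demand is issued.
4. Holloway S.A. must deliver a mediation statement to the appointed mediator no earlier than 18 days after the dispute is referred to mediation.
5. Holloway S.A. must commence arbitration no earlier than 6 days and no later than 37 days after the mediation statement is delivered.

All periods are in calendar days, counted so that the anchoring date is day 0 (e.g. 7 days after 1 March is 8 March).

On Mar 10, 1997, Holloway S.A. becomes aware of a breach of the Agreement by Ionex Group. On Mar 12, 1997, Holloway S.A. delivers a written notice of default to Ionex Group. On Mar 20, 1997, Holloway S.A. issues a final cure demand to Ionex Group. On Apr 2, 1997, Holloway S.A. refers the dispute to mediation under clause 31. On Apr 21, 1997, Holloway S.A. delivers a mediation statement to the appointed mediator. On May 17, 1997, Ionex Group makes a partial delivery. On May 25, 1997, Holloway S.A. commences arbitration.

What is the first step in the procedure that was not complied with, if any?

(1) due by Mar 10, 1997 + 30 days = Apr 9, 1997; done Mar 12, 1997 — timely.
(2) the permitted window runs from Mar 12, 1997 + 7 = Mar 19, 1997 to Mar 12, 1997 + 49 = Apr 30, 1997; done Mar 20, 1997, which is between those dates.
(3) due by Mar 20, 1997 + 9 days = Mar 29, 1997; not done until Apr 2, 1997, 4 days after the deadline.

Step 3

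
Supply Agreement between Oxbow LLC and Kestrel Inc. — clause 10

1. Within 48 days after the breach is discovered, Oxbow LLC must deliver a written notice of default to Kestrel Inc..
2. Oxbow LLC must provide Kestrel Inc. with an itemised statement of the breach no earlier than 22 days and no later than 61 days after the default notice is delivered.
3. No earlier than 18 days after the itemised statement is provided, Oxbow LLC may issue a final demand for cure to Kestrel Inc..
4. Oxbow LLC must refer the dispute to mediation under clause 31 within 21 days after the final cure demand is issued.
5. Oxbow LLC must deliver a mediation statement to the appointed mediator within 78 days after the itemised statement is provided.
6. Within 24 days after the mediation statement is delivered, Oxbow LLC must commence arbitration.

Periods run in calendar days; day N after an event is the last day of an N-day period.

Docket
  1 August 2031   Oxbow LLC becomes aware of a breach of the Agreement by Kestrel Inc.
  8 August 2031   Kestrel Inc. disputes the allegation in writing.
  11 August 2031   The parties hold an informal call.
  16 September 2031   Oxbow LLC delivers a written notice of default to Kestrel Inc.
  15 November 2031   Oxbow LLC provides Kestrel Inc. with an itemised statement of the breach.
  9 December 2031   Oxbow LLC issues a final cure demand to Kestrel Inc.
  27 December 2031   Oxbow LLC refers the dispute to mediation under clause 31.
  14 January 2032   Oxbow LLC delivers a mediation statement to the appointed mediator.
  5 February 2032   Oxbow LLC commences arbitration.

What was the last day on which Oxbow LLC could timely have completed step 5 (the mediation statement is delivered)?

1 February 2032

Step 5 runs from 15 November 2031, when the itemised statement is provided. 78 days after 15 November 2031 is 1 February 2032.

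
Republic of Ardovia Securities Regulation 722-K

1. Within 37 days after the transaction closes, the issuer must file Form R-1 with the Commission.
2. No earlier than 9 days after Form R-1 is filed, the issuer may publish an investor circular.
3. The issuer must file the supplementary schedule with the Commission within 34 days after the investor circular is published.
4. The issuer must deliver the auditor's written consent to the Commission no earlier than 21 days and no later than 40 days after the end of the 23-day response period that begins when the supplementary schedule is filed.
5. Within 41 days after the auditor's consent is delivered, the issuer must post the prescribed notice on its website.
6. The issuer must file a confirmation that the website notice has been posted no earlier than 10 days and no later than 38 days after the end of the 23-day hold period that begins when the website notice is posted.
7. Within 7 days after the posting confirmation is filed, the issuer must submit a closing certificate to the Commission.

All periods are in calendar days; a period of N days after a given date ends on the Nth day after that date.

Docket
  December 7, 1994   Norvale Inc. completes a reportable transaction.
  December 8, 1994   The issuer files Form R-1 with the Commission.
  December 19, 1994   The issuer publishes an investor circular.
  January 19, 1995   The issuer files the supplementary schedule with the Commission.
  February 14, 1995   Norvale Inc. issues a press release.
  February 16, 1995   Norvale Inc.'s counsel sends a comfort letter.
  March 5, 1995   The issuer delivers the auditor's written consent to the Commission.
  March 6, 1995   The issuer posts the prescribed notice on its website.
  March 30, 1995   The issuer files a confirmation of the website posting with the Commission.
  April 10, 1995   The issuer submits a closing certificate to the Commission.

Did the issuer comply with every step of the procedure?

Step 1: 37 days after December 7, 1994 (when the transaction closes) is January 13, 1995; completed December 8, 1994, before the deadline.
Step 2: the earliest permitted date is 9 days after December 8, 1994 (when Form R-1 is filed), i.e. December 17, 1994; done December 19, 1994 — permitted.
Step 3: 34 days after December 19, 1994 (when the investor circular is published) is January 22, 1995; completed January 19, 1995, before the deadline.
Step 4: the window is 21–40 days after February 11, 1995 (end of the 23-day response period, which began when the supplementary schedule is filed on January 19, 1995), so March 4, 1995 through March 23, 1995; March 5, 1995 falls inside that range.
Step 5: 41 days after March 5, 1995 (when the auditor's consent is delivered) is April 15, 1995; March 6, 1995 is within that limit.
Step 6: the window is 10–38 days after March 29, 1995 (end of the 23-day hold period, which began when the website notice is posted on March 6, 1995), so April 8, 1995 through May 6, 1995; March 30, 1995 is 9 days too early.

No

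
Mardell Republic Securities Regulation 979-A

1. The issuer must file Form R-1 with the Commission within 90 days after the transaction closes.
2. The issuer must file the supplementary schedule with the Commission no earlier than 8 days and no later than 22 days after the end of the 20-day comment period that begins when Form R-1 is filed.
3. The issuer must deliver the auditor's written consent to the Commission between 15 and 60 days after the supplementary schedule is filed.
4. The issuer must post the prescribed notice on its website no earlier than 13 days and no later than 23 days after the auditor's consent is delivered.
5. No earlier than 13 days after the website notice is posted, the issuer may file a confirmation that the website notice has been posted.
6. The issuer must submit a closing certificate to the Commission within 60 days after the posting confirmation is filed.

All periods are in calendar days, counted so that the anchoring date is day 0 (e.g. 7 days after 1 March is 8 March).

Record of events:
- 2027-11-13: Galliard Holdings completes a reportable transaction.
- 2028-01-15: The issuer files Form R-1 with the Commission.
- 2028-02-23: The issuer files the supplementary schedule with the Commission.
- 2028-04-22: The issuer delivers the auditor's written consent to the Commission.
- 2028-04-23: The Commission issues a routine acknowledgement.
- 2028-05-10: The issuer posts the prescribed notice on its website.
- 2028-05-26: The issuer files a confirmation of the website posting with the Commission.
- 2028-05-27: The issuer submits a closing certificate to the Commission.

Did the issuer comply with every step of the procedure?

Yes

(1) due by 2027-11-13 + 90 days = 2028-02-11; completed 2028-01-15, before the deadline.
(2) the permitted window runs from 2028-02-04 + 8 = 2028-02-12 to 2028-02-04 + 22 = 2028-02-26; done 2028-02-23, which is between those dates.
(3) the permitted window runs from 2028-02-23 + 15 = 2028-03-09 to 2028-02-23 + 60 = 2028-04-23; 2028-04-22 falls inside that range.
(4) the permitted window runs from 2028-04-22 + 13 = 2028-05-05 to 2028-04-22 + 23 = 2028-05-15; done 2028-05-10 — within the window.
(5) permitted from 2028-05-10 + 13 days = 2028-05-23 onward; 2028-05-26 is on or after that date.
(6) due by 2028-05-26 + 60 days = 2028-07-25; 2028-05-27 is within that limit.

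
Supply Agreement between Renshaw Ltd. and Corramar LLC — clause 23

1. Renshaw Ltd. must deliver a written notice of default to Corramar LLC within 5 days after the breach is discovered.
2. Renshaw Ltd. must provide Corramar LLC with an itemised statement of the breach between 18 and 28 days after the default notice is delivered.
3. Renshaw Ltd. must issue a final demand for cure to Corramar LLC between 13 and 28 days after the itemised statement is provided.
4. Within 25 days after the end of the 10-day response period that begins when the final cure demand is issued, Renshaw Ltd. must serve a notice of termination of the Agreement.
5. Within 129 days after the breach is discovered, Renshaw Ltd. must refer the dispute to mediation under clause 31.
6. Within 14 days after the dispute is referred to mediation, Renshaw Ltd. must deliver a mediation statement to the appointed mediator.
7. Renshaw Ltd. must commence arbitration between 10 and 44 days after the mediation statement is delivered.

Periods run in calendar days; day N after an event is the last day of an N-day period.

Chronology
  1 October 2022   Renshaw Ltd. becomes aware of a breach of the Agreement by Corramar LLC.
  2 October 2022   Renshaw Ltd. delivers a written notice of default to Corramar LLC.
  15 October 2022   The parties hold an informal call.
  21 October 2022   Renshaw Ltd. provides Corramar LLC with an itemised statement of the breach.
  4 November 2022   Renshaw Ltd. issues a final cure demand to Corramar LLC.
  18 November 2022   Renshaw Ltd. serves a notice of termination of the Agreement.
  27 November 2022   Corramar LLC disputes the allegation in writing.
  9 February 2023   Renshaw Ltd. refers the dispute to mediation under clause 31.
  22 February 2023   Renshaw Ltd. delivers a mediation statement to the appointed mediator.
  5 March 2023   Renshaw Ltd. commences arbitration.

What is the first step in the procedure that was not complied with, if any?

Step 5

(1) due by 1 October 2022 + 5 days = 6 October 2022; 2 October 2022 is within that limit.
(2) the permitted window runs from 2 October 2022 + 18 = 20 October 2022 to 2 October 2022 + 28 = 30 October 2022; done 21 October 2022, which is between those dates.
(3) the permitted window runs from 21 October 2022 + 13 = 3 November 2022 to 21 October 2022 + 28 = 18 November 2022; 4 November 2022 falls inside that range.
(4) due by 14 November 2022 + 25 days = 9 December 2022; done 18 November 2022 — timely.
(5) due by 1 October 2022 + 129 days = 7 February 2023; not done until 9 February 2023, 2 days after the deadline.
The analysis stops there.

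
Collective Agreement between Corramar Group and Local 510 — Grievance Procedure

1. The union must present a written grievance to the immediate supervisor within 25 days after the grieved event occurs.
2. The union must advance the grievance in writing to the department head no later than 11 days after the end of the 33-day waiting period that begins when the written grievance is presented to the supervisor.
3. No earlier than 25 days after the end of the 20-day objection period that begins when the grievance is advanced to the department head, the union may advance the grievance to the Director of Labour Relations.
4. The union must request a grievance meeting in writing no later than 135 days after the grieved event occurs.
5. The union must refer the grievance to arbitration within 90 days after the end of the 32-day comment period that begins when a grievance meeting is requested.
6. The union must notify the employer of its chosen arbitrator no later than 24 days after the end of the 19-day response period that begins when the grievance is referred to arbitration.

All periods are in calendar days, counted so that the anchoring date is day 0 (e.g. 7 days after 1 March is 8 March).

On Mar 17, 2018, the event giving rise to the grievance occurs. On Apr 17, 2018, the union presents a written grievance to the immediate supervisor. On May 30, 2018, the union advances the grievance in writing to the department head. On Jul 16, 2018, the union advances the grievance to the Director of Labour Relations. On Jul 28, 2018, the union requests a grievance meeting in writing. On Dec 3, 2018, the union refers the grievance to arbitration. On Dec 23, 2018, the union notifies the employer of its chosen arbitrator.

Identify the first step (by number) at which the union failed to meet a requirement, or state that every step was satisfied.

Step 1 — counting 25 days from Mar 17, 2018 (when the grieved event occurs) gives a deadline of Apr 11, 2018; not done until Apr 17, 2018, 6 days after the deadline.
The procedure was therefore not followed at step 1.

Step 1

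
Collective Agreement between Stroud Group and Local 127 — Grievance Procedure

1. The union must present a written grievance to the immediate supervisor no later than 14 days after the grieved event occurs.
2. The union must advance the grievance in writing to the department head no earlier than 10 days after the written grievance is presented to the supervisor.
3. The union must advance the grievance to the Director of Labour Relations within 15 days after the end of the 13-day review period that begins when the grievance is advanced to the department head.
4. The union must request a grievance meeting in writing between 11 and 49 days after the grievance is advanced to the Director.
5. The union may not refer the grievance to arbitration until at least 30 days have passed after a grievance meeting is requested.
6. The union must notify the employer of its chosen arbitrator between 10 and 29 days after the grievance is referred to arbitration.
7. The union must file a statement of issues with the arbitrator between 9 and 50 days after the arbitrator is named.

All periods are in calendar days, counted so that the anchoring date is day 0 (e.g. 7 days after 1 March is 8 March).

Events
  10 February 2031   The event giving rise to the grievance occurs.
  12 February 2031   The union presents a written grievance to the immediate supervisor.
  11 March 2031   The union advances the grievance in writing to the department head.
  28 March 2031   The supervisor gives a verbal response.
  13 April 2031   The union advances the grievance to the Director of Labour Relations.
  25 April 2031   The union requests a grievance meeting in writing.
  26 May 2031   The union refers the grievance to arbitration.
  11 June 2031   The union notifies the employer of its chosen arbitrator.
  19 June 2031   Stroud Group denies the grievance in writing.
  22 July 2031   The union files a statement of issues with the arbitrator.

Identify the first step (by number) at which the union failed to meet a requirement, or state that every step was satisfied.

Step 3

Step 1 — counting 14 days from 10 February 2031 (when the grieved event occurs) gives a deadline of 24 February 2031; done 12 February 2031 — timely.
Step 2 — must wait 10 days from 12 February 2031 (when the written grievance is presented to the supervisor), so not before 22 February 2031; 11 March 2031 is on or after that date.
Step 3 — counting 15 days from 24 March 2031 (end of the 13-day review period, which began when the grievance is advanced to the department head on 11 March 2031) gives a deadline of 8 April 2031; 13 April 2031 misses that deadline by 5 days.
The procedure was therefore not followed at step 3.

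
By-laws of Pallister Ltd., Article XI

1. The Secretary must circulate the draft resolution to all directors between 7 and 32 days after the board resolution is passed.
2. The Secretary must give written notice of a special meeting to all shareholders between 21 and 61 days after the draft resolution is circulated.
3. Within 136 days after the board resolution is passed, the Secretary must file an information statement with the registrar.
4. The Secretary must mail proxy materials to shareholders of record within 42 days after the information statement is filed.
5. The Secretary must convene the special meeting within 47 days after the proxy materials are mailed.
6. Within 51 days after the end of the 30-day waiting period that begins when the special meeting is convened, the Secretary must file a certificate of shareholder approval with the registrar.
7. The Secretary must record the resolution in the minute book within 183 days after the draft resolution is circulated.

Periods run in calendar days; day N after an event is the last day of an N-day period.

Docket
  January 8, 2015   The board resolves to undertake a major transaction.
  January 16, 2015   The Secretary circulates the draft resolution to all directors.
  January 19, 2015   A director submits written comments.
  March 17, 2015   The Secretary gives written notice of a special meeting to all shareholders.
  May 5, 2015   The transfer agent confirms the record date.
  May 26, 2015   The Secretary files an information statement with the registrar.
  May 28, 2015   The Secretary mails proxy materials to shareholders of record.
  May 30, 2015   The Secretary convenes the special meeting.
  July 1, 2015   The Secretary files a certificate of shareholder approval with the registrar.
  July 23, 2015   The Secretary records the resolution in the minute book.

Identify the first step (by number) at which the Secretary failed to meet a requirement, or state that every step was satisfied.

Step 3

Step 1 — 7 and 32 days from January 8, 2015 (when the board resolution is passed) are January 15, 2015 and February 9, 2015 respectively; done January 16, 2015, which is between those dates.
Step 2 — 21 and 61 days from January 16, 2015 (when the draft resolution is circulated) are February 6, 2015 and March 18, 2015 respectively; done March 17, 2015 — within the window.
Step 3 — counting 136 days from January 8, 2015 (when the board resolution is passed) gives a deadline of May 24, 2015; not done until May 26, 2015, 2 days after the deadline.
No need to go further; step 3 was not satisfied.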